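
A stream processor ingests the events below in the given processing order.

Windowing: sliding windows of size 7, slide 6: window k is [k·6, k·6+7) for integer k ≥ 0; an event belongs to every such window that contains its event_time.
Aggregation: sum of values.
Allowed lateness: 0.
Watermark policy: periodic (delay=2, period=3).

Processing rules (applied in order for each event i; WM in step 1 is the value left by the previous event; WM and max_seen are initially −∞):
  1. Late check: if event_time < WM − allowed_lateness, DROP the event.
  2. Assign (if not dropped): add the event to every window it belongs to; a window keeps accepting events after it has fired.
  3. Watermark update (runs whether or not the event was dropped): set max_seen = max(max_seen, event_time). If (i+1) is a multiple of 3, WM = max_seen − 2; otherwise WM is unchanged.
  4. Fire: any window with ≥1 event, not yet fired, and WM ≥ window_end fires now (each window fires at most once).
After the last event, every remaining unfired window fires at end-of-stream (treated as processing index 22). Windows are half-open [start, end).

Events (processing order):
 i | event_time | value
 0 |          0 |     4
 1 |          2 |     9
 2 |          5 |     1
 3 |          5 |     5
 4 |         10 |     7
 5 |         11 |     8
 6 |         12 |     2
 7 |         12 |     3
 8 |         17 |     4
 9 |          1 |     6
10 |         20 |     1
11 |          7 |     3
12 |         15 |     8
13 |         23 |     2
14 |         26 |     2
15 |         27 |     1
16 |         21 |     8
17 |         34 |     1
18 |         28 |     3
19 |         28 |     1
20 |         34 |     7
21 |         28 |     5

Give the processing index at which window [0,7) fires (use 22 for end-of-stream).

5

i=0 t=0 v=4: → [0,7); WM=−∞
i=1 t=2 v=9: → [0,7); WM=−∞
i=2 t=5 v=1: → [0,7); WM=3
i=3 t=5 v=5: → [0,7); WM=3
i=4 t=10 v=7: → [6,13); WM=3
i=5 t=11 v=8: → [6,13); WM=9; [0,7) fires=19
i=6 t=12 v=2: → [12,19),[6,13); WM=9
i=7 t=12 v=3: → [12,19),[6,13); WM=9
i=8 t=17 v=4: → [12,19); WM=15; [6,13) fires=20
i=9 t=1 v=6: DROP (t<15-0); WM=15
i=10 t=20 v=1: → [18,25); WM=15
i=11 t=7 v=3: DROP (t<15-0); WM=18
i=12 t=15 v=8: DROP (t<18-0); WM=18
i=13 t=23 v=2: → [18,25); WM=18
i=14 t=26 v=2: → [24,31); WM=24; [12,19) fires=9
i=15 t=27 v=1: → [24,31); WM=24
i=16 t=21 v=8: DROP (t<24-0); WM=24
i=17 t=34 v=1: → [30,37); WM=32; [18,25) fires=3 [24,31) fires=3
i=18 t=28 v=3: DROP (t<32-0); WM=32
i=19 t=28 v=1: DROP (t<32-0); WM=32
i=20 t=34 v=7: → [30,37); WM=32
i=21 t=28 v=5: DROP (t<32-0); WM=32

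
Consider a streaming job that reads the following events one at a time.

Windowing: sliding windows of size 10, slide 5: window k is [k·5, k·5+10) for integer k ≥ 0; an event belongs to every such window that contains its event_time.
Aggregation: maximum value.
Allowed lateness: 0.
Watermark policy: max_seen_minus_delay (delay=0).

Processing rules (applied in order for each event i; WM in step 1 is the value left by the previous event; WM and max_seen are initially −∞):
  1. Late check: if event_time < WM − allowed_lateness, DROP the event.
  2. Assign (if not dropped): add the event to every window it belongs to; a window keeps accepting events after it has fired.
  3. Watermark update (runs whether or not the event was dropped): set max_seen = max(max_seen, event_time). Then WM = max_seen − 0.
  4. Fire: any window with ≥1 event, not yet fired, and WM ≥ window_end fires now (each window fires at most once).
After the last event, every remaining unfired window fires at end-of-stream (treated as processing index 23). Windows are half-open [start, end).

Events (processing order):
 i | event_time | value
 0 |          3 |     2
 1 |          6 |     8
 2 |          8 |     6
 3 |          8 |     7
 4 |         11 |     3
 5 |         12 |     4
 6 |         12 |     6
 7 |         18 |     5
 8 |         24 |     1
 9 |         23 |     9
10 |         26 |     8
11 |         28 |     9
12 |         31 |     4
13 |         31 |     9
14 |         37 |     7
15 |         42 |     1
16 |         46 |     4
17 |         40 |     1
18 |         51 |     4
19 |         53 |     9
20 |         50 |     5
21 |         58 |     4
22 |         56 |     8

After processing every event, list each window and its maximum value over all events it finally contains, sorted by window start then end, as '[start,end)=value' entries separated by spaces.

i=0 t=3 v=2: → [0,10); WM=3
i=1 t=6 v=8: → [5,15),[0,10); WM=6
i=2 t=8 v=6: → [5,15),[0,10); WM=8
i=3 t=8 v=7: → [5,15),[0,10); WM=8
i=4 t=11 v=3: → [10,20),[5,15); WM=11; [0,10) fires=8
i=5 t=12 v=4: → [10,20),[5,15); WM=12
i=6 t=12 v=6: → [10,20),[5,15); WM=12
i=7 t=18 v=5: → [15,25),[10,20); WM=18; [5,15) fires=8
i=8 t=24 v=1: → [20,30),[15,25); WM=24; [10,20) fires=6
i=9 t=23 v=9: DROP (t<24-0); WM=24
i=10 t=26 v=8: → [25,35),[20,30); WM=26; [15,25) fires=5
i=11 t=28 v=9: → [25,35),[20,30); WM=28
i=12 t=31 v=4: → [30,40),[25,35); WM=31; [20,30) fires=9
i=13 t=31 v=9: → [30,40),[25,35); WM=31
i=14 t=37 v=7: → [35,45),[30,40); WM=37; [25,35) fires=9
i=15 t=42 v=1: → [40,50),[35,45); WM=42; [30,40) fires=9
i=16 t=46 v=4: → [45,55),[40,50); WM=46; [35,45) fires=7
i=17 t=40 v=1: DROP (t<46-0); WM=46
i=18 t=51 v=4: → [50,60),[45,55); WM=51; [40,50) fires=4
i=19 t=53 v=9: → [50,60),[45,55); WM=53
i=20 t=50 v=5: DROP (t<53-0); WM=53
i=21 t=58 v=4: → [55,65),[50,60); WM=58; [45,55) fires=9
i=22 t=56 v=8: DROP (t<58-0); WM=58

[0,10)=8 [5,15)=8 [10,20)=6 [15,25)=5 [20,30)=9 [25,35)=9 [30,40)=9 [35,45)=7 [40,50)=4 [45,55)=9 [50,60)=9 [55,65)=4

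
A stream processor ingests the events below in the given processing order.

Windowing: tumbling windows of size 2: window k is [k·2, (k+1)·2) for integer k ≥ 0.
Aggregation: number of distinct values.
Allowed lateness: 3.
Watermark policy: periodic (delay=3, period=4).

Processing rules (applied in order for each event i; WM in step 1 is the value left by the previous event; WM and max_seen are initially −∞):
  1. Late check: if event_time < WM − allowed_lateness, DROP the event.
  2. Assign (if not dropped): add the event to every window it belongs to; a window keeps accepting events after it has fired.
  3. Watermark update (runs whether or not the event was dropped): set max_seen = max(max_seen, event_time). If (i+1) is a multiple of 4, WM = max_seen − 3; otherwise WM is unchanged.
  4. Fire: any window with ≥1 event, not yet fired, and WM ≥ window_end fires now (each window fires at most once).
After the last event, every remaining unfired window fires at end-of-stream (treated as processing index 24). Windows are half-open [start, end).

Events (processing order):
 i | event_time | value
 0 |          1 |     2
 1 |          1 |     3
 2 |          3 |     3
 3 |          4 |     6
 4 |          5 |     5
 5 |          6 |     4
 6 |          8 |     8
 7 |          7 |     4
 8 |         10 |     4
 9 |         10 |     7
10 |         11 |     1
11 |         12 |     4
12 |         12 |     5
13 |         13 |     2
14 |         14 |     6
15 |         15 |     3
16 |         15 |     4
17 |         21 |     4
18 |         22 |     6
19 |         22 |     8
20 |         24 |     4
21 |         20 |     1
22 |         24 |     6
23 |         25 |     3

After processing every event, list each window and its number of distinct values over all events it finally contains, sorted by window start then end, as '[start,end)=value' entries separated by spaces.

i=0 t=1 v=2: → [0,2); WM=−∞
i=1 t=1 v=3: → [0,2); WM=−∞
i=2 t=3 v=3: → [2,4); WM=−∞
i=3 t=4 v=6: → [4,6); WM=1
i=4 t=5 v=5: → [4,6); WM=1
i=5 t=6 v=4: → [6,8); WM=1
i=6 t=8 v=8: → [8,10); WM=1
i=7 t=7 v=4: → [6,8); WM=5; [0,2) fires=2 [2,4) fires=1
i=8 t=10 v=4: → [10,12); WM=5
i=9 t=10 v=7: → [10,12); WM=5
i=10 t=11 v=1: → [10,12); WM=5
i=11 t=12 v=4: → [12,14); WM=9; [4,6) fires=2 [6,8) fires=1
i=12 t=12 v=5: → [12,14); WM=9
i=13 t=13 v=2: → [12,14); WM=9
i=14 t=14 v=6: → [14,16); WM=9
i=15 t=15 v=3: → [14,16); WM=12; [8,10) fires=1 [10,12) fires=3
i=16 t=15 v=4: → [14,16); WM=12
i=17 t=21 v=4: → [20,22); WM=12
i=18 t=22 v=6: → [22,24); WM=12
i=19 t=22 v=8: → [22,24); WM=19; [12,14) fires=3 [14,16) fires=3
i=20 t=24 v=4: → [24,26); WM=19
i=21 t=20 v=1: → [20,22); WM=19
i=22 t=24 v=6: → [24,26); WM=19
i=23 t=25 v=3: → [24,26); WM=22; [20,22) fires=2

[0,2)=2 [2,4)=1 [4,6)=2 [6,8)=1 [8,10)=1 [10,12)=3 [12,14)=3 [14,16)=3 [20,22)=2 [22,24)=2 [24,26)=3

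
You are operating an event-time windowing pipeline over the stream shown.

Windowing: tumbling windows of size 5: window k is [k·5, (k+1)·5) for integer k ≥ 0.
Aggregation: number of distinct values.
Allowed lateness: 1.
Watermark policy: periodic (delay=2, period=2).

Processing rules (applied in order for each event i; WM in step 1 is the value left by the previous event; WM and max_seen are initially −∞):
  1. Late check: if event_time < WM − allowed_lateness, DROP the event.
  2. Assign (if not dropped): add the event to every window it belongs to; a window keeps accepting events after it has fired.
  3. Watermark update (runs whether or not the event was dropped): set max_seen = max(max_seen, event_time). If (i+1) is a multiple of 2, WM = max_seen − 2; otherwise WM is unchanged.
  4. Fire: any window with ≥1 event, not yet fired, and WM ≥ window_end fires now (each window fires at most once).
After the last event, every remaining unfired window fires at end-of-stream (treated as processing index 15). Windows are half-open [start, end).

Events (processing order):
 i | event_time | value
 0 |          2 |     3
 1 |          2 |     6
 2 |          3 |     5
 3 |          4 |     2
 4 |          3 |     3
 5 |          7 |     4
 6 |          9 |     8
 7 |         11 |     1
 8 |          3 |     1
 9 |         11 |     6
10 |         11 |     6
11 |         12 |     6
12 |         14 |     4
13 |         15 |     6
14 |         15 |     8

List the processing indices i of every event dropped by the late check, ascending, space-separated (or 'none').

i=0 t=2 v=3: → [0,5); WM=−∞
i=1 t=2 v=6: → [0,5); WM=0
i=2 t=3 v=5: → [0,5); WM=0
i=3 t=4 v=2: → [0,5); WM=2
i=4 t=3 v=3: → [0,5); WM=2
i=5 t=7 v=4: → [5,10); WM=5; [0,5) fires=4
i=6 t=9 v=8: → [5,10); WM=5
i=7 t=11 v=1: → [10,15); WM=9
i=8 t=3 v=1: DROP (t<9-1); WM=9
i=9 t=11 v=6: → [10,15); WM=9
i=10 t=11 v=6: → [10,15); WM=9
i=11 t=12 v=6: → [10,15); WM=10; [5,10) fires=2
i=12 t=14 v=4: → [10,15); WM=10
i=13 t=15 v=6: → [15,20); WM=13
i=14 t=15 v=8: → [15,20); WM=13

8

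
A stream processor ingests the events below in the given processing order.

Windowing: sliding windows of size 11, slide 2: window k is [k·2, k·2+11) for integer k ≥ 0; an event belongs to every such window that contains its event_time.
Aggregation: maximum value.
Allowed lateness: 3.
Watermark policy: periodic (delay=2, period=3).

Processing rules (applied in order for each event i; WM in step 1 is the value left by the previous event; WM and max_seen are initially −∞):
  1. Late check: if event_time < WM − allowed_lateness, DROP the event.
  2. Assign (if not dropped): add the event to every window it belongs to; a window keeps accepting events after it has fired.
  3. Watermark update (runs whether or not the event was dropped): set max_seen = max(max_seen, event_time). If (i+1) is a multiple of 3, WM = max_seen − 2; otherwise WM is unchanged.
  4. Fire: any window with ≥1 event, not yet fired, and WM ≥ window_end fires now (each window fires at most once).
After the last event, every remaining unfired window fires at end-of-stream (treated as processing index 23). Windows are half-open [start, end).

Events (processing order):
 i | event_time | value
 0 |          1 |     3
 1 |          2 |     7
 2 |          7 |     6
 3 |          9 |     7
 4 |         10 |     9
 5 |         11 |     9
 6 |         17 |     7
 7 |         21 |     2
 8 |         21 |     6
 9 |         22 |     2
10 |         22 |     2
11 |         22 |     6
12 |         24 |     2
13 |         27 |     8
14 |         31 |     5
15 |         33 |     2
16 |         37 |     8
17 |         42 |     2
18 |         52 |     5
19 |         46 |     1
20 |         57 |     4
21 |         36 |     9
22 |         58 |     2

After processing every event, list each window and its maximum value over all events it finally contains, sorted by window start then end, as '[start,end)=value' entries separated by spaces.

[0,11)=9 [2,13)=9 [4,15)=9 [6,17)=9 [8,19)=9 [10,21)=9 [12,23)=7 [14,25)=7 [16,27)=7 [18,29)=8 [20,31)=8 [22,33)=8 [24,35)=8 [26,37)=8 [28,39)=8 [30,41)=8 [32,43)=8 [34,45)=8 [36,47)=8 [38,49)=2 [40,51)=2 [42,53)=5 [44,55)=5 [46,57)=5 [48,59)=5 [50,61)=5 [52,63)=5 [54,65)=4 [56,67)=4 [58,69)=2

i=0 t=1 v=3: → [0,11); WM=−∞
i=1 t=2 v=7: → [2,13),[0,11); WM=−∞
i=2 t=7 v=6: → [6,17),[4,15),[2,13),[0,11); WM=5
i=3 t=9 v=7: → [8,19),[6,17),[4,15),[2,13),[0,11); WM=5
i=4 t=10 v=9: → [10,21),[8,19),[6,17),[4,15),[2,13),[0,11); WM=5
i=5 t=11 v=9: → [10,21),[8,19),[6,17),[4,15),[2,13); WM=9
i=6 t=17 v=7: → [16,27),[14,25),[12,23),[10,21),[8,19); WM=9
i=7 t=21 v=2: → [20,31),[18,29),[16,27),[14,25),[12,23); WM=9
i=8 t=21 v=6: → [20,31),[18,29),[16,27),[14,25),[12,23); WM=19; [0,11) fires=9 [2,13) fires=9 [4,15) fires=9 [6,17) fires=9 [8,19) fires=9
i=9 t=22 v=2: → [22,33),[20,31),[18,29),[16,27),[14,25),[12,23); WM=19
i=10 t=22 v=2: → [22,33),[20,31),[18,29),[16,27),[14,25),[12,23); WM=19
i=11 t=22 v=6: → [22,33),[20,31),[18,29),[16,27),[14,25),[12,23); WM=20
i=12 t=24 v=2: → [24,35),[22,33),[20,31),[18,29),[16,27),[14,25); WM=20
i=13 t=27 v=8: → [26,37),[24,35),[22,33),[20,31),[18,29); WM=20
i=14 t=31 v=5: → [30,41),[28,39),[26,37),[24,35),[22,33); WM=29; [10,21) fires=9 [12,23) fires=7 [14,25) fires=7 [16,27) fires=7 [18,29) fires=8
i=15 t=33 v=2: → [32,43),[30,41),[28,39),[26,37),[24,35); WM=29
i=16 t=37 v=8: → [36,47),[34,45),[32,43),[30,41),[28,39); WM=29
i=17 t=42 v=2: → [42,53),[40,51),[38,49),[36,47),[34,45),[32,43); WM=40; [20,31) fires=8 [22,33) fires=8 [24,35) fires=8 [26,37) fires=8 [28,39) fires=8
i=18 t=52 v=5: → [52,63),[50,61),[48,59),[46,57),[44,55),[42,53); WM=40
i=19 t=46 v=1: → [46,57),[44,55),[42,53),[40,51),[38,49),[36,47); WM=40
i=20 t=57 v=4: → [56,67),[54,65),[52,63),[50,61),[48,59); WM=55; [30,41) fires=8 [32,43) fires=8 [34,45) fires=8 [36,47) fires=8 [38,49) fires=2 [40,51) fires=2 [42,53) fires=5 [44,55) fires=5
i=21 t=36 v=9: DROP (t<55-3); WM=55
i=22 t=58 v=2: → [58,69),[56,67),[54,65),[52,63),[50,61),[48,59); WM=55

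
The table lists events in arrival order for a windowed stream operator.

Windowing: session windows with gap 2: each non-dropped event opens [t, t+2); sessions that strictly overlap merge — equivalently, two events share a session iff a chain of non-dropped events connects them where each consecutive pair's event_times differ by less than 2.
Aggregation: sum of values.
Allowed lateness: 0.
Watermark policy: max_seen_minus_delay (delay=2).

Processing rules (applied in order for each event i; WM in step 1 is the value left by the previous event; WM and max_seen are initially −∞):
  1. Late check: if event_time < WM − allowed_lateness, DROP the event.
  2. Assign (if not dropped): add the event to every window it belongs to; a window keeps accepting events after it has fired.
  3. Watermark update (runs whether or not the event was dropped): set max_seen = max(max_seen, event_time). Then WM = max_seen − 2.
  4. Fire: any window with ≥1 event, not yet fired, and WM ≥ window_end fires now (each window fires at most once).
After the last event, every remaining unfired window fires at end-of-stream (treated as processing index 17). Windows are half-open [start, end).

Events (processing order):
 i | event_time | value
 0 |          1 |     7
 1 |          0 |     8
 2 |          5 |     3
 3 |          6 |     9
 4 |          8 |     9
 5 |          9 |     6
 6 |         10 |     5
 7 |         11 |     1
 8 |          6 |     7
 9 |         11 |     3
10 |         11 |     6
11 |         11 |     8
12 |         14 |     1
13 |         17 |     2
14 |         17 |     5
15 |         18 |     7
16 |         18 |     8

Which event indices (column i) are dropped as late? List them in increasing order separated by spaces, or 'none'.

i=0 t=1 v=7: → [1,3); WM=-1
i=1 t=0 v=8: → [0,3); WM=-1
i=2 t=5 v=3: → [5,7); WM=3
i=3 t=6 v=9: → [5,8); WM=4
i=4 t=8 v=9: → [8,10); WM=6
i=5 t=9 v=6: → [8,11); WM=7
i=6 t=10 v=5: → [8,12); WM=8
i=7 t=11 v=1: → [8,13); WM=9
i=8 t=6 v=7: DROP (t<9-0); WM=9
i=9 t=11 v=3: → [8,13); WM=9
i=10 t=11 v=6: → [8,13); WM=9
i=11 t=11 v=8: → [8,13); WM=9
i=12 t=14 v=1: → [14,16); WM=12
i=13 t=17 v=2: → [17,19); WM=15
i=14 t=17 v=5: → [17,19); WM=15
i=15 t=18 v=7: → [17,20); WM=16
i=16 t=18 v=8: → [17,20); WM=16

8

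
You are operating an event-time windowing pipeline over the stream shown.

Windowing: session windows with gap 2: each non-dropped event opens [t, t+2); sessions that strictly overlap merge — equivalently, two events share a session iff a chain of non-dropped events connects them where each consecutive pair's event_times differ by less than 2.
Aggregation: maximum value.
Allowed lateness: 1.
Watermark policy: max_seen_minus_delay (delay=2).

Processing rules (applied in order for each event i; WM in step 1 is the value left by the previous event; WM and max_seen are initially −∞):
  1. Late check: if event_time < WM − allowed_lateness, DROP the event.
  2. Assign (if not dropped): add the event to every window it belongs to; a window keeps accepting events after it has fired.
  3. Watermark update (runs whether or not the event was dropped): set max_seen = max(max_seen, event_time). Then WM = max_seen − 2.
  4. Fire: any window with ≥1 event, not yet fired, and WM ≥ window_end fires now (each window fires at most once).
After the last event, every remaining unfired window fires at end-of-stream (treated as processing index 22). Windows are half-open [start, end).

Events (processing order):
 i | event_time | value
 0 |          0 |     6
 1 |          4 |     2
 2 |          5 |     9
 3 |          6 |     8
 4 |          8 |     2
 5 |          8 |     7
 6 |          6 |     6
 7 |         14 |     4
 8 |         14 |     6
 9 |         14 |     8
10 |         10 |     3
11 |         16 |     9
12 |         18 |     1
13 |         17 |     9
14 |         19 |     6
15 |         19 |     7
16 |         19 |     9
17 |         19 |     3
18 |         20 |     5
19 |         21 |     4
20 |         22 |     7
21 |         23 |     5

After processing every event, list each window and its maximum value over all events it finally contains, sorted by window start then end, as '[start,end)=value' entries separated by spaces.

[0,2)=6 [4,8)=9 [8,10)=7 [14,16)=8 [16,25)=9

i=0 t=0 v=6: → [0,2); WM=-2
i=1 t=4 v=2: → [4,6); WM=2
i=2 t=5 v=9: → [4,7); WM=3
i=3 t=6 v=8: → [4,8); WM=4
i=4 t=8 v=2: → [8,10); WM=6
i=5 t=8 v=7: → [8,10); WM=6
i=6 t=6 v=6: → [4,8); WM=6
i=7 t=14 v=4: → [14,16); WM=12
i=8 t=14 v=6: → [14,16); WM=12
i=9 t=14 v=8: → [14,16); WM=12
i=10 t=10 v=3: DROP (t<12-1); WM=12
i=11 t=16 v=9: → [16,18); WM=14
i=12 t=18 v=1: → [18,20); WM=16
i=13 t=17 v=9: → [16,20); WM=16
i=14 t=19 v=6: → [16,21); WM=17
i=15 t=19 v=7: → [16,21); WM=17
i=16 t=19 v=9: → [16,21); WM=17
i=17 t=19 v=3: → [16,21); WM=17
i=18 t=20 v=5: → [16,22); WM=18
i=19 t=21 v=4: → [16,23); WM=19
i=20 t=22 v=7: → [16,24); WM=20
i=21 t=23 v=5: → [16,25); WM=21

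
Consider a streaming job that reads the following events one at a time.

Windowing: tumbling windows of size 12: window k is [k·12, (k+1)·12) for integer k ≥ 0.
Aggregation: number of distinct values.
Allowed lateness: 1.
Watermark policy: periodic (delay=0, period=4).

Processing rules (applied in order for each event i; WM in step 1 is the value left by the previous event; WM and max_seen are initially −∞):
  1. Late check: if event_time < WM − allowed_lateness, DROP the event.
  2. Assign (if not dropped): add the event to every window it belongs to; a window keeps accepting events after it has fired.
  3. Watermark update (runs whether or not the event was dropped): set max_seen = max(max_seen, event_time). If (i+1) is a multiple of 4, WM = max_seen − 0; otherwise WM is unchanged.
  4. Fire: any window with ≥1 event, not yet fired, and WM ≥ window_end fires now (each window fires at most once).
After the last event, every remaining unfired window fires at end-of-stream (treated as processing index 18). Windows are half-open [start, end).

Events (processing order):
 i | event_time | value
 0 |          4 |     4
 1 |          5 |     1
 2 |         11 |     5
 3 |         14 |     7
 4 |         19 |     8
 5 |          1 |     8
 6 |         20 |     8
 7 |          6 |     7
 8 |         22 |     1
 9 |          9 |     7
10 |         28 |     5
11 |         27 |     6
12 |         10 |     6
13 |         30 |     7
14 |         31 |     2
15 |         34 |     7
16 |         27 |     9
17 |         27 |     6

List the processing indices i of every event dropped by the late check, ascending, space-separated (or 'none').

5 7 9 12 16 17

i=0 t=4 v=4: → [0,12); WM=−∞
i=1 t=5 v=1: → [0,12); WM=−∞
i=2 t=11 v=5: → [0,12); WM=−∞
i=3 t=14 v=7: → [12,24); WM=14; [0,12) fires=3
i=4 t=19 v=8: → [12,24); WM=14
i=5 t=1 v=8: DROP (t<14-1); WM=14
i=6 t=20 v=8: → [12,24); WM=14
i=7 t=6 v=7: DROP (t<14-1); WM=20
i=8 t=22 v=1: → [12,24); WM=20
i=9 t=9 v=7: DROP (t<20-1); WM=20
i=10 t=28 v=5: → [24,36); WM=20
i=11 t=27 v=6: → [24,36); WM=28; [12,24) fires=3
i=12 t=10 v=6: DROP (t<28-1); WM=28
i=13 t=30 v=7: → [24,36); WM=28
i=14 t=31 v=2: → [24,36); WM=28
i=15 t=34 v=7: → [24,36); WM=34
i=16 t=27 v=9: DROP (t<34-1); WM=34
i=17 t=27 v=6: DROP (t<34-1); WM=34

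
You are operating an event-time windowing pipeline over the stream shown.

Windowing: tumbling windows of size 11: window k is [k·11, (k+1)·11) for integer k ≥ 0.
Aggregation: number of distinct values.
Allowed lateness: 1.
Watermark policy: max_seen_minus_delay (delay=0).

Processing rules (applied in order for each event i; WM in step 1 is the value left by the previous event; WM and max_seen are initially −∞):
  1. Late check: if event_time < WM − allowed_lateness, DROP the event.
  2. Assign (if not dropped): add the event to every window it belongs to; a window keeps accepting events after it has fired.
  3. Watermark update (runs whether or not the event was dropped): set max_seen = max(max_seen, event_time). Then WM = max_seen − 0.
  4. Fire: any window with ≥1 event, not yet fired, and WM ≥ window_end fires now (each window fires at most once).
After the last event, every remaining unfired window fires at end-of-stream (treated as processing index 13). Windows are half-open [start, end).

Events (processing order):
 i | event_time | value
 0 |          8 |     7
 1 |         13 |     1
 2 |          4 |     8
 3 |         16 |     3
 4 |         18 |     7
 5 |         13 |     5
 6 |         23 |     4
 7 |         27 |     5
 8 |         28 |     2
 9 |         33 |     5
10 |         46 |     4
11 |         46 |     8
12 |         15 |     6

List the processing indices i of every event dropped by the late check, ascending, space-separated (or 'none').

2 5 12

i=0 t=8 v=7: → [0,11); WM=8
i=1 t=13 v=1: → [11,22); WM=13; [0,11) fires=1
i=2 t=4 v=8: DROP (t<13-1); WM=13
i=3 t=16 v=3: → [11,22); WM=16
i=4 t=18 v=7: → [11,22); WM=18
i=5 t=13 v=5: DROP (t<18-1); WM=18
i=6 t=23 v=4: → [22,33); WM=23; [11,22) fires=3
i=7 t=27 v=5: → [22,33); WM=27
i=8 t=28 v=2: → [22,33); WM=28
i=9 t=33 v=5: → [33,44); WM=33; [22,33) fires=3
i=10 t=46 v=4: → [44,55); WM=46; [33,44) fires=1
i=11 t=46 v=8: → [44,55); WM=46
i=12 t=15 v=6: DROP (t<46-1); WM=46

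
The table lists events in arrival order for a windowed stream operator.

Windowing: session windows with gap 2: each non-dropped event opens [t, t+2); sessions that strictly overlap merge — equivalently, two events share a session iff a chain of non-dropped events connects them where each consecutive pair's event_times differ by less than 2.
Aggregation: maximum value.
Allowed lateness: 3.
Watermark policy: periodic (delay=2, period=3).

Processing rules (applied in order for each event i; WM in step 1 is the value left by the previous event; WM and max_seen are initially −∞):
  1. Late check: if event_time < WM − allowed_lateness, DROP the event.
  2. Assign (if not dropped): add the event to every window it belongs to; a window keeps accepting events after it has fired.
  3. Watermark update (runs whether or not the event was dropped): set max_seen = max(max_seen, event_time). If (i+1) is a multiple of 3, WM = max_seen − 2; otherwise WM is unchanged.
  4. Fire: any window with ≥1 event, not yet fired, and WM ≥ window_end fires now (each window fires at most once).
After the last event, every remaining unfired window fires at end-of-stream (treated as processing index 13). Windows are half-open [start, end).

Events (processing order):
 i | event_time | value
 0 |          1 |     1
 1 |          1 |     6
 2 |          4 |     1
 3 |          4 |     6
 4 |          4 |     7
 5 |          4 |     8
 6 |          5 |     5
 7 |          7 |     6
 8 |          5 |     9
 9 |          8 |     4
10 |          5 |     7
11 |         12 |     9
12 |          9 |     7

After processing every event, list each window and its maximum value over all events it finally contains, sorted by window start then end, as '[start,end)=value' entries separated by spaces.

i=0 t=1 v=1: → [1,3); WM=−∞
i=1 t=1 v=6: → [1,3); WM=−∞
i=2 t=4 v=1: → [4,6); WM=2
i=3 t=4 v=6: → [4,6); WM=2
i=4 t=4 v=7: → [4,6); WM=2
i=5 t=4 v=8: → [4,6); WM=2
i=6 t=5 v=5: → [4,7); WM=2
i=7 t=7 v=6: → [7,9); WM=2
i=8 t=5 v=9: → [4,7); WM=5
i=9 t=8 v=4: → [7,10); WM=5
i=10 t=5 v=7: → [4,7); WM=5
i=11 t=12 v=9: → [12,14); WM=10
i=12 t=9 v=7: → [7,11); WM=10

[1,3)=6 [4,7)=9 [7,11)=7 [12,14)=9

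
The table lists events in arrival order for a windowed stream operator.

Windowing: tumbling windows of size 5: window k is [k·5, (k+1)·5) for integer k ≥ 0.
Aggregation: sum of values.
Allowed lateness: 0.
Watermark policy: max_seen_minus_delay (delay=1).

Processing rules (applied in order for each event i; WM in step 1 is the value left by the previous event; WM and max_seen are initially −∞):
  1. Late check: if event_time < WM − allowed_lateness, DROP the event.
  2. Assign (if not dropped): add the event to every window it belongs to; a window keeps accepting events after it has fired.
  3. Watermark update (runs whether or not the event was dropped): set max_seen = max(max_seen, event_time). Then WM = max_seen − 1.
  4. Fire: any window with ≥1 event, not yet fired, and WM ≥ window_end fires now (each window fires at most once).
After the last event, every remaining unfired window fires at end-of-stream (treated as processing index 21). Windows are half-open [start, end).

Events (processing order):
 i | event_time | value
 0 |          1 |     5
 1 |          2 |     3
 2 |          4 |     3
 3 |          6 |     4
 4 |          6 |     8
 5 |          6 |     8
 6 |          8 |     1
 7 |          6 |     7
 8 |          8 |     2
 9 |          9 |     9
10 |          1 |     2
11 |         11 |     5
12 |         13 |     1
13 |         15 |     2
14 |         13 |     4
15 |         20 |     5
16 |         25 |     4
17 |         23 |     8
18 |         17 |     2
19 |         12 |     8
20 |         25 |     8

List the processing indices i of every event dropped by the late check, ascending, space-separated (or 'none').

i=0 t=1 v=5: → [0,5); WM=0
i=1 t=2 v=3: → [0,5); WM=1
i=2 t=4 v=3: → [0,5); WM=3
i=3 t=6 v=4: → [5,10); WM=5; [0,5) fires=11
i=4 t=6 v=8: → [5,10); WM=5
i=5 t=6 v=8: → [5,10); WM=5
i=6 t=8 v=1: → [5,10); WM=7
i=7 t=6 v=7: DROP (t<7-0); WM=7
i=8 t=8 v=2: → [5,10); WM=7
i=9 t=9 v=9: → [5,10); WM=8
i=10 t=1 v=2: DROP (t<8-0); WM=8
i=11 t=11 v=5: → [10,15); WM=10; [5,10) fires=32
i=12 t=13 v=1: → [10,15); WM=12
i=13 t=15 v=2: → [15,20); WM=14
i=14 t=13 v=4: DROP (t<14-0); WM=14
i=15 t=20 v=5: → [20,25); WM=19; [10,15) fires=6
i=16 t=25 v=4: → [25,30); WM=24; [15,20) fires=2
i=17 t=23 v=8: DROP (t<24-0); WM=24
i=18 t=17 v=2: DROP (t<24-0); WM=24
i=19 t=12 v=8: DROP (t<24-0); WM=24
i=20 t=25 v=8: → [25,30); WM=24

7 10 14 17 18 19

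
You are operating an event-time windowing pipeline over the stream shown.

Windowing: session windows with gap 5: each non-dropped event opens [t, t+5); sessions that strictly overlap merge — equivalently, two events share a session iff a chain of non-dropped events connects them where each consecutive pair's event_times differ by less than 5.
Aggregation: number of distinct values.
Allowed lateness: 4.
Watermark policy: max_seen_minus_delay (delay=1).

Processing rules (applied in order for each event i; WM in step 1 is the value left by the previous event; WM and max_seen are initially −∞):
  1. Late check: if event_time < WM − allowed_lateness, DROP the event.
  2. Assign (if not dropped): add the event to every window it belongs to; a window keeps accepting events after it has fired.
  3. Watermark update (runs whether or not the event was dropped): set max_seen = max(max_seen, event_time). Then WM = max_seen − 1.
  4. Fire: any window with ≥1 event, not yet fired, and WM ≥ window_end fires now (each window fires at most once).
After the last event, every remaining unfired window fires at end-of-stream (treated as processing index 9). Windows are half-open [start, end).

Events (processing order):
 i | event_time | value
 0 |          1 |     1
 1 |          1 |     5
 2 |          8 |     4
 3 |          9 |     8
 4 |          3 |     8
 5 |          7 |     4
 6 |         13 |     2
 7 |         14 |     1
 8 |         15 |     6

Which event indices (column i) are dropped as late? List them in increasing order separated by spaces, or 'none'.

4

i=0 t=1 v=1: → [1,6); WM=0
i=1 t=1 v=5: → [1,6); WM=0
i=2 t=8 v=4: → [8,13); WM=7
i=3 t=9 v=8: → [8,14); WM=8
i=4 t=3 v=8: DROP (t<8-4); WM=8
i=5 t=7 v=4: → [7,14); WM=8
i=6 t=13 v=2: → [7,18); WM=12
i=7 t=14 v=1: → [7,19); WM=13
i=8 t=15 v=6: → [7,20); WM=14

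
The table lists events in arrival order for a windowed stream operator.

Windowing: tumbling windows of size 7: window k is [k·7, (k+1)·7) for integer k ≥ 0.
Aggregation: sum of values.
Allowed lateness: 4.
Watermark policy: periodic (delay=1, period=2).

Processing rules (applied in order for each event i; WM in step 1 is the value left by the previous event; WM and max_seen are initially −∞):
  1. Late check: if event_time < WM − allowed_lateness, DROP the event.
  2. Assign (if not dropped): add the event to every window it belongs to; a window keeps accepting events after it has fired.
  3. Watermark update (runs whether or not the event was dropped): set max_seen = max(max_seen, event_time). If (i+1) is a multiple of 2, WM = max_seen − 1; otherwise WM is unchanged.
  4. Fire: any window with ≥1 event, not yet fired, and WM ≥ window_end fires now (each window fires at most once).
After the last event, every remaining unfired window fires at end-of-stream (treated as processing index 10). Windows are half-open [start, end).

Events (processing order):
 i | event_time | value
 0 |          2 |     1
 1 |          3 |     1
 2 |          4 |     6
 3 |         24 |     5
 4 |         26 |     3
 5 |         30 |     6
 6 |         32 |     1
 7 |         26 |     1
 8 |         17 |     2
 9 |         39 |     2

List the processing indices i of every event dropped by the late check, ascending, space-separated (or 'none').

8

i=0 t=2 v=1: → [0,7); WM=−∞
i=1 t=3 v=1: → [0,7); WM=2
i=2 t=4 v=6: → [0,7); WM=2
i=3 t=24 v=5: → [21,28); WM=23; [0,7) fires=8
i=4 t=26 v=3: → [21,28); WM=23
i=5 t=30 v=6: → [28,35); WM=29; [21,28) fires=8
i=6 t=32 v=1: → [28,35); WM=29
i=7 t=26 v=1: → [21,28); WM=31
i=8 t=17 v=2: DROP (t<31-4); WM=31
i=9 t=39 v=2: → [35,42); WM=38; [28,35) fires=7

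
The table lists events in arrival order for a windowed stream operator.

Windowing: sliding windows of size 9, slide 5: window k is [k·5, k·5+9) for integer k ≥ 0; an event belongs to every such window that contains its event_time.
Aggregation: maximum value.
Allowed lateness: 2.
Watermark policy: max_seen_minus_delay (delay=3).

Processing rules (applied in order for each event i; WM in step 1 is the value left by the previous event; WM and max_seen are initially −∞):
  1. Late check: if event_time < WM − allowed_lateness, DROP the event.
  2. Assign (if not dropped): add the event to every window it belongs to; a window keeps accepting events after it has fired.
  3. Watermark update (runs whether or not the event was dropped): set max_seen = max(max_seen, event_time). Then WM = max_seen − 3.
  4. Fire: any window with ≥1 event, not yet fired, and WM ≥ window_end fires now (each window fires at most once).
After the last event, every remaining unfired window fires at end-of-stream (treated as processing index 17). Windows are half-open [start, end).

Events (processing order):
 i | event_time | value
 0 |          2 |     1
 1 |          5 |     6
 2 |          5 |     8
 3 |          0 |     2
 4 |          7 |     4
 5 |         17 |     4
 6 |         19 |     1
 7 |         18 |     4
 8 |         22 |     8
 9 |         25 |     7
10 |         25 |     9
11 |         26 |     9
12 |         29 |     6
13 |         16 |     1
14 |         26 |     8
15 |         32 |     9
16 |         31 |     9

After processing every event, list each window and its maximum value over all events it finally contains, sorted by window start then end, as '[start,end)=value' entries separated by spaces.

i=0 t=2 v=1: → [0,9); WM=-1
i=1 t=5 v=6: → [5,14),[0,9); WM=2
i=2 t=5 v=8: → [5,14),[0,9); WM=2
i=3 t=0 v=2: → [0,9); WM=2
i=4 t=7 v=4: → [5,14),[0,9); WM=4
i=5 t=17 v=4: → [15,24),[10,19); WM=14; [0,9) fires=8 [5,14) fires=8
i=6 t=19 v=1: → [15,24); WM=16
i=7 t=18 v=4: → [15,24),[10,19); WM=16
i=8 t=22 v=8: → [20,29),[15,24); WM=19; [10,19) fires=4
i=9 t=25 v=7: → [25,34),[20,29); WM=22
i=10 t=25 v=9: → [25,34),[20,29); WM=22
i=11 t=26 v=9: → [25,34),[20,29); WM=23
i=12 t=29 v=6: → [25,34); WM=26; [15,24) fires=8
i=13 t=16 v=1: DROP (t<26-2); WM=26
i=14 t=26 v=8: → [25,34),[20,29); WM=26
i=15 t=32 v=9: → [30,39),[25,34); WM=29; [20,29) fires=9
i=16 t=31 v=9: → [30,39),[25,34); WM=29

[0,9)=8 [5,14)=8 [10,19)=4 [15,24)=8 [20,29)=9 [25,34)=9 [30,39)=9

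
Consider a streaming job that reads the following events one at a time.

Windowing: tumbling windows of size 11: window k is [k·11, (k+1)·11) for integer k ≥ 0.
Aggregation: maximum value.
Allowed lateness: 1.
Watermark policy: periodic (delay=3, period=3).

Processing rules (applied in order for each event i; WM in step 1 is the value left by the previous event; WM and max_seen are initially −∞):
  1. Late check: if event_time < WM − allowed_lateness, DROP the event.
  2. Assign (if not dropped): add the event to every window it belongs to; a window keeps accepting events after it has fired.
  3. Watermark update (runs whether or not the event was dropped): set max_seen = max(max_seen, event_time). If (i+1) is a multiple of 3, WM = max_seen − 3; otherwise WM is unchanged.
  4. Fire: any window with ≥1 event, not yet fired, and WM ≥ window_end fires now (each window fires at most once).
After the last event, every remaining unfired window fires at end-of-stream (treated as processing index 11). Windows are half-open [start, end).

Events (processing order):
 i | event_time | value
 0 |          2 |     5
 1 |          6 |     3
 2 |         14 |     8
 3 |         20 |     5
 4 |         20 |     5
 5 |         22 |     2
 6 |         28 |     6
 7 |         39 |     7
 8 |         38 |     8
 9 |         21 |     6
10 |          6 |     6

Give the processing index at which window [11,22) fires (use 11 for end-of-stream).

8

i=0 t=2 v=5: → [0,11); WM=−∞
i=1 t=6 v=3: → [0,11); WM=−∞
i=2 t=14 v=8: → [11,22); WM=11; [0,11) fires=5
i=3 t=20 v=5: → [11,22); WM=11
i=4 t=20 v=5: → [11,22); WM=11
i=5 t=22 v=2: → [22,33); WM=19
i=6 t=28 v=6: → [22,33); WM=19
i=7 t=39 v=7: → [33,44); WM=19
i=8 t=38 v=8: → [33,44); WM=36; [11,22) fires=8 [22,33) fires=6
i=9 t=21 v=6: DROP (t<36-1); WM=36
i=10 t=6 v=6: DROP (t<36-1); WM=36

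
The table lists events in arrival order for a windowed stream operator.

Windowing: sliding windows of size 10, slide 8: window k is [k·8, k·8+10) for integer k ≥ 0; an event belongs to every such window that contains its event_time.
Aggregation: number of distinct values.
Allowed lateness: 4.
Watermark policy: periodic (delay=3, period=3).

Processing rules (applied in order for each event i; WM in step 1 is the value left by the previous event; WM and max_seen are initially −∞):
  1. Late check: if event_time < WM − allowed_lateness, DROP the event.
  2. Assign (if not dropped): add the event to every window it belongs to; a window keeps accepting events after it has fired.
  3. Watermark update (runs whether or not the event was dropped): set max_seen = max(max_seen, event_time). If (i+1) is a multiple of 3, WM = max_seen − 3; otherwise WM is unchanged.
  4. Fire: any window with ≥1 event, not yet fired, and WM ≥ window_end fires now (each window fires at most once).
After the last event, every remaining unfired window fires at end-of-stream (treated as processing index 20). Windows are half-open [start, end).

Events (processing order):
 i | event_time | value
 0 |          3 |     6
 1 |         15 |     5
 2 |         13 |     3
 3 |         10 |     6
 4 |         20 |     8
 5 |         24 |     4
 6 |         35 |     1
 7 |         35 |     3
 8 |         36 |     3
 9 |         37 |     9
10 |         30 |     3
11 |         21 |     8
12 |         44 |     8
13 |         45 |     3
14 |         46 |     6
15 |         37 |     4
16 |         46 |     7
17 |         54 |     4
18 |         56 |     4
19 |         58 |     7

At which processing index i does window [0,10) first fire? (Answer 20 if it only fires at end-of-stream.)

i=0 t=3 v=6: → [0,10); WM=−∞
i=1 t=15 v=5: → [8,18); WM=−∞
i=2 t=13 v=3: → [8,18); WM=12; [0,10) fires=1
i=3 t=10 v=6: → [8,18); WM=12
i=4 t=20 v=8: → [16,26); WM=12
i=5 t=24 v=4: → [24,34),[16,26); WM=21; [8,18) fires=3
i=6 t=35 v=1: → [32,42); WM=21
i=7 t=35 v=3: → [32,42); WM=21
i=8 t=36 v=3: → [32,42); WM=33; [16,26) fires=2
i=9 t=37 v=9: → [32,42); WM=33
i=10 t=30 v=3: → [24,34); WM=33
i=11 t=21 v=8: DROP (t<33-4); WM=34; [24,34) fires=2
i=12 t=44 v=8: → [40,50); WM=34
i=13 t=45 v=3: → [40,50); WM=34
i=14 t=46 v=6: → [40,50); WM=43; [32,42) fires=3
i=15 t=37 v=4: DROP (t<43-4); WM=43
i=16 t=46 v=7: → [40,50); WM=43
i=17 t=54 v=4: → [48,58); WM=51; [40,50) fires=4
i=18 t=56 v=4: → [56,66),[48,58); WM=51
i=19 t=58 v=7: → [56,66); WM=51

2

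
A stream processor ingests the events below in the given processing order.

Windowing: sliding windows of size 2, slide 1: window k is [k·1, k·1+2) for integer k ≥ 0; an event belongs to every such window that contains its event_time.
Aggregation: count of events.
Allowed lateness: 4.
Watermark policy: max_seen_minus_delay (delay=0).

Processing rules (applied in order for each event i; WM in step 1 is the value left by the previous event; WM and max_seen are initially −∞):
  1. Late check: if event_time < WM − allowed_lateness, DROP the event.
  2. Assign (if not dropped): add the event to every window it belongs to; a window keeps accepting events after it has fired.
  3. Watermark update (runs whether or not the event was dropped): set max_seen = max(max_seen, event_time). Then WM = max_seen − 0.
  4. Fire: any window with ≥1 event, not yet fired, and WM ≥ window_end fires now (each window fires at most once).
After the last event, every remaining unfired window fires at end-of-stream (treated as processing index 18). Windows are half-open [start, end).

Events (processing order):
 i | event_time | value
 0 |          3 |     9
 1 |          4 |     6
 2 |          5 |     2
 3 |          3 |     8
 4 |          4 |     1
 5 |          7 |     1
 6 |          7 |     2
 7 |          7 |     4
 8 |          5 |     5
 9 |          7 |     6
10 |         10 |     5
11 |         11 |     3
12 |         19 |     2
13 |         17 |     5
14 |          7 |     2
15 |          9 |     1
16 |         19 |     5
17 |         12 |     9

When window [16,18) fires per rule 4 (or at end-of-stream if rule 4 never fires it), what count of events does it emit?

1

i=0 t=3 v=9: → [3,5),[2,4); WM=3
i=1 t=4 v=6: → [4,6),[3,5); WM=4; [2,4) fires=1
i=2 t=5 v=2: → [5,7),[4,6); WM=5; [3,5) fires=2
i=3 t=3 v=8: → [3,5),[2,4); WM=5
i=4 t=4 v=1: → [4,6),[3,5); WM=5
i=5 t=7 v=1: → [7,9),[6,8); WM=7; [4,6) fires=3 [5,7) fires=1
i=6 t=7 v=2: → [7,9),[6,8); WM=7
i=7 t=7 v=4: → [7,9),[6,8); WM=7
i=8 t=5 v=5: → [5,7),[4,6); WM=7
i=9 t=7 v=6: → [7,9),[6,8); WM=7
i=10 t=10 v=5: → [10,12),[9,11); WM=10; [6,8) fires=4 [7,9) fires=4
i=11 t=11 v=3: → [11,13),[10,12); WM=11; [9,11) fires=1
i=12 t=19 v=2: → [19,21),[18,20); WM=19; [10,12) fires=2 [11,13) fires=1
i=13 t=17 v=5: → [17,19),[16,18); WM=19; [16,18) fires=1 [17,19) fires=1
i=14 t=7 v=2: DROP (t<19-4); WM=19
i=15 t=9 v=1: DROP (t<19-4); WM=19
i=16 t=19 v=5: → [19,21),[18,20); WM=19
i=17 t=12 v=9: DROP (t<19-4); WM=19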